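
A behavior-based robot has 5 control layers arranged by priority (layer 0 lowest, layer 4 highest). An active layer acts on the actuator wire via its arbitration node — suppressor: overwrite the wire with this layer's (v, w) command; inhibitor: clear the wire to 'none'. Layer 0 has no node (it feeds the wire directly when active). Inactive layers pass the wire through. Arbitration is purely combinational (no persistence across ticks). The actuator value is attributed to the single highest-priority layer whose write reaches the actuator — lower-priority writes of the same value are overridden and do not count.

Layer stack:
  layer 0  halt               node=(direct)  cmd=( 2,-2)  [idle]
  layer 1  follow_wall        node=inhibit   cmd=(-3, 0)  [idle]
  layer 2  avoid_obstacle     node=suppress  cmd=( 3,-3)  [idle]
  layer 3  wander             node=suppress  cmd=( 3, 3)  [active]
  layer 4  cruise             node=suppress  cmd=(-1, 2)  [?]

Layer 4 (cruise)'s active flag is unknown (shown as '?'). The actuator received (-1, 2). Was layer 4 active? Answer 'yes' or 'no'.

yes

If layer 4 is active=yes:
  actuator would be (-1, 2)
If layer 4 is active=no:
  actuator would be (3, 3)
Observed (-1, 2), so layer 4 was active.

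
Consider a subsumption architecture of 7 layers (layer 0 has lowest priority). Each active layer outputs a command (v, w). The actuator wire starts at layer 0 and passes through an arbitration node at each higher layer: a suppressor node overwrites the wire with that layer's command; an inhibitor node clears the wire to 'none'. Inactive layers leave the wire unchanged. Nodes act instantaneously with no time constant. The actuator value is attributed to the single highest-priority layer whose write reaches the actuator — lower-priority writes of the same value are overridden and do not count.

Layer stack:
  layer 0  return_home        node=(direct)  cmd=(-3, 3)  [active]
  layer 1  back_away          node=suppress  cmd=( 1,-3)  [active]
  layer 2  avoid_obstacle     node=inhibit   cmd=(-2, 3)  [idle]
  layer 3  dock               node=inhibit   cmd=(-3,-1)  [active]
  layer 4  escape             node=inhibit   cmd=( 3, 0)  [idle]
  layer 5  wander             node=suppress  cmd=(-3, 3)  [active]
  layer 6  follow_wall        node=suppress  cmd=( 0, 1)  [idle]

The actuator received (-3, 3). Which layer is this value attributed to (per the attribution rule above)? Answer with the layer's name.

wander

[0] return_home on; wire := (-3, 3)
[1] back_away on (suppress); wire := (1, -3)
[2] avoid_obstacle off; pass (1, -3)
[3] dock on (inhibit); wire := none
[4] escape off; pass none
[5] wander on (suppress); wire := (-3, 3)
[6] follow_wall off; pass (-3, 3)
output (-3, 3)
last writer: layer 5 = wander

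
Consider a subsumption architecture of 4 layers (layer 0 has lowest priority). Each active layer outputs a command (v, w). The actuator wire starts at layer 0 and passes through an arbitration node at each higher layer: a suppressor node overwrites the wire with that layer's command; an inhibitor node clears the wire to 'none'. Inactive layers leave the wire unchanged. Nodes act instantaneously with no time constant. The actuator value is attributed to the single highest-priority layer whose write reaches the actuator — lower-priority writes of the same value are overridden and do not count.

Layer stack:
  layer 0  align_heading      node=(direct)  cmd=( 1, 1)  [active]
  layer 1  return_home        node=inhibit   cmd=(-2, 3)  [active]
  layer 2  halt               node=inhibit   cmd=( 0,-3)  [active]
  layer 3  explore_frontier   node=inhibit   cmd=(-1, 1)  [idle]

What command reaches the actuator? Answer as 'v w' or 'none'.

[0] align_heading on; wire := (1, 1)
[1] return_home on (inhibit); wire := none
[2] halt on (inhibit); wire := none
[3] explore_frontier off; pass none
output none

none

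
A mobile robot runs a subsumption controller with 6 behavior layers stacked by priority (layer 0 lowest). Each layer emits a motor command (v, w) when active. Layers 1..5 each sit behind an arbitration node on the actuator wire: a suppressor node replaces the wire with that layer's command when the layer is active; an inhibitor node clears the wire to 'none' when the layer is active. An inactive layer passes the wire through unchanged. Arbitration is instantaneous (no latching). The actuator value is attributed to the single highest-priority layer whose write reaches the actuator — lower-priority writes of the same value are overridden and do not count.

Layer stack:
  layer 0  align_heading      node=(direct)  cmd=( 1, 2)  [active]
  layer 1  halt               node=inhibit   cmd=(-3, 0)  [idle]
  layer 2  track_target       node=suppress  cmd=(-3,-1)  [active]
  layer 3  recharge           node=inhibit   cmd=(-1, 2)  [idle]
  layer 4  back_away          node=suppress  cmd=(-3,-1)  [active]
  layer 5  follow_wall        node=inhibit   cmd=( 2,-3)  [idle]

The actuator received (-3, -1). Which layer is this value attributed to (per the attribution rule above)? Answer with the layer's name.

back_away

[0] align_heading on; wire := (1, 2)
[1] halt off; pass (1, 2)
[2] track_target on (suppress); wire := (-3, -1)
[3] recharge off; pass (-3, -1)
[4] back_away on (suppress); wire := (-3, -1)
[5] follow_wall off; pass (-3, -1)
output (-3, -1)
last writer: layer 4 = back_away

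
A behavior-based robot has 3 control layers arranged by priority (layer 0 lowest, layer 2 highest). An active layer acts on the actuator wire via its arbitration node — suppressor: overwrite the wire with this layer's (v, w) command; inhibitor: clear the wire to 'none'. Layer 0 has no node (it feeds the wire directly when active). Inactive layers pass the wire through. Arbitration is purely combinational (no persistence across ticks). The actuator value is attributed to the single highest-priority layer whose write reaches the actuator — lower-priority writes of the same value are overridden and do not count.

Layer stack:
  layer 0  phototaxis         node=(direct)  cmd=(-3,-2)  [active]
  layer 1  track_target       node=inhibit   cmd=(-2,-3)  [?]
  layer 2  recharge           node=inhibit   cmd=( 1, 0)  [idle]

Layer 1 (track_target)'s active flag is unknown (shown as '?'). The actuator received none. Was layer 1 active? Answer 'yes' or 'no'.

If layer 1 is active=yes:
  actuator would be none
If layer 1 is active=no:
  actuator would be (-3, -2)
Observed none, so layer 1 was active.

yes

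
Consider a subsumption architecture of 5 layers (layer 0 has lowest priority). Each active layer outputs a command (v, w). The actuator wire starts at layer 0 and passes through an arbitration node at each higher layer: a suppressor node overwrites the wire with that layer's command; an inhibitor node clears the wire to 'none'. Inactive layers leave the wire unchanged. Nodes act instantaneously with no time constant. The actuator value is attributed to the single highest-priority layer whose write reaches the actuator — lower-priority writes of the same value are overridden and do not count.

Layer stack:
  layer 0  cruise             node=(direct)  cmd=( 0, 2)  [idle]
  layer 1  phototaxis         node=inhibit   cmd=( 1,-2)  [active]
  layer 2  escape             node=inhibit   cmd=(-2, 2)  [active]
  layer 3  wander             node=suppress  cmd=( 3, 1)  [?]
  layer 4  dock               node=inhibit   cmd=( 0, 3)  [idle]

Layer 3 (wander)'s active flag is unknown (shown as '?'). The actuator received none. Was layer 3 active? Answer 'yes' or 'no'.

If layer 3 is active=yes:
  actuator would be (3, 1)
If layer 3 is active=no:
  actuator would be none
Observed none, so layer 3 was idle.

no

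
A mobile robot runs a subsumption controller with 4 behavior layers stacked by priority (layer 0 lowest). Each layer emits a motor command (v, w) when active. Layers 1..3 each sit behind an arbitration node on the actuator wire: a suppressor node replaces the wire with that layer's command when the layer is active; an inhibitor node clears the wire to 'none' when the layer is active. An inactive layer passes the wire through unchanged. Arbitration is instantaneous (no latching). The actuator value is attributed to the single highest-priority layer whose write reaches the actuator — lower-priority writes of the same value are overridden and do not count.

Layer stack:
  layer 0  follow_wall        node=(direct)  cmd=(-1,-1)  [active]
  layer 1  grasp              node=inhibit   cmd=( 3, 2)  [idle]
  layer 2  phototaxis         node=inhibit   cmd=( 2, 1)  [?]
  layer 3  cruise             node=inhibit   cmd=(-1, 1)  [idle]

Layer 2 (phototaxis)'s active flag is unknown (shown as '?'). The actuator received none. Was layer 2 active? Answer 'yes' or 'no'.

yes

If layer 2 is active=yes:
  actuator would be none
If layer 2 is active=no:
  actuator would be (-1, -1)
Observed none, so layer 2 was active.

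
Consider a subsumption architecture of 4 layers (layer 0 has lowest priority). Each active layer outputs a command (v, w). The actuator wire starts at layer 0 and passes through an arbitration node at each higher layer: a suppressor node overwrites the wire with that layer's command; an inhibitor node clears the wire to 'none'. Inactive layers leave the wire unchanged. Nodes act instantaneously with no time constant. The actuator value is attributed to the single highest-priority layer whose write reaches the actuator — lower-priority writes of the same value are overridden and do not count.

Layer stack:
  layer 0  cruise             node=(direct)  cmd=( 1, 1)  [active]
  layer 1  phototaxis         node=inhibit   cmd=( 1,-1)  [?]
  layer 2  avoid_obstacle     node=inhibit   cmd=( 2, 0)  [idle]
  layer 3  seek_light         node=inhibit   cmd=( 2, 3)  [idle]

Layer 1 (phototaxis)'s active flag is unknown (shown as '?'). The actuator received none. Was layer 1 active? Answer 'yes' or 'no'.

If layer 1 is active=yes:
  actuator would be none
If layer 1 is active=no:
  actuator would be (1, 1)
Observed none, so layer 1 was active.

yes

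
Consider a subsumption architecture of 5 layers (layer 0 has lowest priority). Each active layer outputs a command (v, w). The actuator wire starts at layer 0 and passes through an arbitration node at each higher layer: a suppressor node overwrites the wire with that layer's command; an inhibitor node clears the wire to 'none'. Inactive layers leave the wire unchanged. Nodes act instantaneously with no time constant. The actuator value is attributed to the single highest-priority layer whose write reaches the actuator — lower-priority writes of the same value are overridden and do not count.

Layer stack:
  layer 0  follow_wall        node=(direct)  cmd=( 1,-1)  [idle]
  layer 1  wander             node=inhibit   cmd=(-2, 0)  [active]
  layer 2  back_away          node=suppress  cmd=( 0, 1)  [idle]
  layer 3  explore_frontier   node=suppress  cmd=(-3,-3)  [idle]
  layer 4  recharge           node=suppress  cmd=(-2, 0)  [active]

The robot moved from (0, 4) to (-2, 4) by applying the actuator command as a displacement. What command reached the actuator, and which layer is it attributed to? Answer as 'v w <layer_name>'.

-2 0 recharge

displacement = (-2, 4) − (0, 4) = (-2, 0)
layer 0 (follow_wall) idle — none
layer 1 (wander) active — inhibits: none
layer 2 (back_away) idle — unchanged: none
layer 3 (explore_frontier) idle — unchanged: none
layer 4 (recharge) active — suppresses: (-2, 0)
→ actuator (-2, 0) — from layer 4 (recharge)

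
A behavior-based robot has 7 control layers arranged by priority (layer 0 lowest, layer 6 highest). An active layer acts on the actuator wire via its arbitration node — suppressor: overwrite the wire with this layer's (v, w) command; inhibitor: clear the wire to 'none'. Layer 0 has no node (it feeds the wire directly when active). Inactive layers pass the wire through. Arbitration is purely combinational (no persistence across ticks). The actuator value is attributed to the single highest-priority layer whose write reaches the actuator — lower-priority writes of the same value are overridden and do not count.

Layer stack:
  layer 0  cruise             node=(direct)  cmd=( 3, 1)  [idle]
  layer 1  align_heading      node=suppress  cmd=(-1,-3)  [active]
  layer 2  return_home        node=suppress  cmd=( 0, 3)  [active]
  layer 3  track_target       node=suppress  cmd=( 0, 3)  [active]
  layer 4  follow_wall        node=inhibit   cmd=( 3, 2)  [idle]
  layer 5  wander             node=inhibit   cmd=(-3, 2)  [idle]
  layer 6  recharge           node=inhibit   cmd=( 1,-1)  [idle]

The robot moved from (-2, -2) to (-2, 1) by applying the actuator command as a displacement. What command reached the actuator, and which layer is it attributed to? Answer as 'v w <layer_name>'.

0 3 track_target

displacement = (-2, 1) − (-2, -2) = (0, 3)
[0] cruise off; wire := none
[1] align_heading on (suppress); wire := (-1, -3)
[2] return_home on (suppress); wire := (0, 3)
[3] track_target on (suppress); wire := (0, 3)
[4] follow_wall off; pass (0, 3)
[5] wander off; pass (0, 3)
[6] recharge off; pass (0, 3)
output (0, 3) — from layer 3 (track_target)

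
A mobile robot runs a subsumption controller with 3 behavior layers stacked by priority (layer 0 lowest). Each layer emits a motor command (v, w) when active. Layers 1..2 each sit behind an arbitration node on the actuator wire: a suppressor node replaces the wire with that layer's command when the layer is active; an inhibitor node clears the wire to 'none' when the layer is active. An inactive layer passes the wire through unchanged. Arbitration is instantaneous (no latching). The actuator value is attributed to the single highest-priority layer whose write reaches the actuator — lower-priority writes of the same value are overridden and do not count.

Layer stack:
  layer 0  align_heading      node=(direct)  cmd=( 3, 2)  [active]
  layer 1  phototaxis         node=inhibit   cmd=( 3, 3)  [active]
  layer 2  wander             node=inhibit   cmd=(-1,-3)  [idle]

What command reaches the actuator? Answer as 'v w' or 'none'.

none

L0 align_heading: active, feeds wire = (3, 2)
L1 phototaxis: active, inhibitor → wire = none
L2 wander: idle → wire stays none
actuator = none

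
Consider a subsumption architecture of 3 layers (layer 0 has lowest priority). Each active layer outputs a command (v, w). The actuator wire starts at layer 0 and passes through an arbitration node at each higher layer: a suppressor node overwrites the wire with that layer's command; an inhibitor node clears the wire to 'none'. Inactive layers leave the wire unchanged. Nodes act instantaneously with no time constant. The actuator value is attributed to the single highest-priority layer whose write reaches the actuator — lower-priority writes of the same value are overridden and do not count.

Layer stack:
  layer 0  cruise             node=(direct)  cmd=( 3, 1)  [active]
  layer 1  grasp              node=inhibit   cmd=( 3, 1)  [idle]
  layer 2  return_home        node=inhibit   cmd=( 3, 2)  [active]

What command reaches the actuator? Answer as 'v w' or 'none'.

layer 0 (cruise) active — direct: (3, 1)
layer 1 (grasp) idle — unchanged: (3, 1)
layer 2 (return_home) active — inhibits: none
→ actuator none

none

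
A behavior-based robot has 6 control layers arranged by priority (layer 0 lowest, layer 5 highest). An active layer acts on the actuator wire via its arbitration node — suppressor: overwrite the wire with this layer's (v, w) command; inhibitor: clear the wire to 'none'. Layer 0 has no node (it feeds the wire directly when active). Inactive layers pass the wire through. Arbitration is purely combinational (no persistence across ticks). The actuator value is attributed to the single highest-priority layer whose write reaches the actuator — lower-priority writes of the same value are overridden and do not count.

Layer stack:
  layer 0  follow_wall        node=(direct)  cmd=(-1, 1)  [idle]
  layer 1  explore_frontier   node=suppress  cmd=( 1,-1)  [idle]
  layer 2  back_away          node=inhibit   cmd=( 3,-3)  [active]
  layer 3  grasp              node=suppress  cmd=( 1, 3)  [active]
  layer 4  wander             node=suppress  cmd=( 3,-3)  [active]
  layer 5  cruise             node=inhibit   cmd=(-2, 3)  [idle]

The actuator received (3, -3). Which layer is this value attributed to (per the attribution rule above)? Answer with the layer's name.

[0] follow_wall off; wire := none
[1] explore_frontier off; pass none
[2] back_away on (inhibit); wire := none
[3] grasp on (suppress); wire := (1, 3)
[4] wander on (suppress); wire := (3, -3)
[5] cruise off; pass (3, -3)
output (3, -3)
last writer: layer 4 = wander

wander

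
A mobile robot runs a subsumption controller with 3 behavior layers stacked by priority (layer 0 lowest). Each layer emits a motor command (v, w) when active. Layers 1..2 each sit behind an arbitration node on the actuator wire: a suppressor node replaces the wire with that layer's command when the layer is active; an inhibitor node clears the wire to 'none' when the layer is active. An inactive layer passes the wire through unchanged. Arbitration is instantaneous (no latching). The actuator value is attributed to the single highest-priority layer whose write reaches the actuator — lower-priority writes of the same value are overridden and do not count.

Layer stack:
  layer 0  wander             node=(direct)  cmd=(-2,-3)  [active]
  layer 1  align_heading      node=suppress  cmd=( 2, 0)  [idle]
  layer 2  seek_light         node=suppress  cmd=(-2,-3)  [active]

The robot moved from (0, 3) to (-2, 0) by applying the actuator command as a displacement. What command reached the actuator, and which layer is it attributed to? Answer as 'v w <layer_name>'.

displacement = (-2, 0) − (0, 3) = (-2, -3)
[0] wander on; wire := (-2, -3)
[1] align_heading off; pass (-2, -3)
[2] seek_light on (suppress); wire := (-2, -3)
output (-2, -3) — from layer 2 (seek_light)

-2 -3 seek_light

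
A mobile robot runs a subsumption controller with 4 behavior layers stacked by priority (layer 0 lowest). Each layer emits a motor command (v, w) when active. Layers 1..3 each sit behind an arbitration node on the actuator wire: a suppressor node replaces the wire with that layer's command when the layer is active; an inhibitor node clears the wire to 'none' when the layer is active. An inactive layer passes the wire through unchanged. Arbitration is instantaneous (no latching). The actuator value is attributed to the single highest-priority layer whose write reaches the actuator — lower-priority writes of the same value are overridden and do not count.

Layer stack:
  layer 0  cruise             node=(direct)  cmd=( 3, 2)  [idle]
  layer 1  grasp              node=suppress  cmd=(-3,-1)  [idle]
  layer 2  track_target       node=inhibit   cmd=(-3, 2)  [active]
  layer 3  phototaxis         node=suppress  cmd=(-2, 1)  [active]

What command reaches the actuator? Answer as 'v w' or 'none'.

[0] cruise off; wire := none
[1] grasp off; pass none
[2] track_target on (inhibit); wire := none
[3] phototaxis on (suppress); wire := (-2, 1)
output (-2, 1)

-2 1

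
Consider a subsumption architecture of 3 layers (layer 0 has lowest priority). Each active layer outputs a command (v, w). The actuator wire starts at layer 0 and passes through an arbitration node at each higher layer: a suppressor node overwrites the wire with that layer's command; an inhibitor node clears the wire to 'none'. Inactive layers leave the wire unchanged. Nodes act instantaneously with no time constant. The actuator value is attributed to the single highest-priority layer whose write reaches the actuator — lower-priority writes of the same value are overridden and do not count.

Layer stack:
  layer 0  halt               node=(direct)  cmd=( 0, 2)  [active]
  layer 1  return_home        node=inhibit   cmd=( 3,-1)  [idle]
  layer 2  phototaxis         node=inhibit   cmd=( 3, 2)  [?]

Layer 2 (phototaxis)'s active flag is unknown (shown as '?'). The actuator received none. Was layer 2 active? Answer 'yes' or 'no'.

yes

If layer 2 is active=yes:
  actuator would be none
If layer 2 is active=no:
  actuator would be (0, 2)
Observed none, so layer 2 was active.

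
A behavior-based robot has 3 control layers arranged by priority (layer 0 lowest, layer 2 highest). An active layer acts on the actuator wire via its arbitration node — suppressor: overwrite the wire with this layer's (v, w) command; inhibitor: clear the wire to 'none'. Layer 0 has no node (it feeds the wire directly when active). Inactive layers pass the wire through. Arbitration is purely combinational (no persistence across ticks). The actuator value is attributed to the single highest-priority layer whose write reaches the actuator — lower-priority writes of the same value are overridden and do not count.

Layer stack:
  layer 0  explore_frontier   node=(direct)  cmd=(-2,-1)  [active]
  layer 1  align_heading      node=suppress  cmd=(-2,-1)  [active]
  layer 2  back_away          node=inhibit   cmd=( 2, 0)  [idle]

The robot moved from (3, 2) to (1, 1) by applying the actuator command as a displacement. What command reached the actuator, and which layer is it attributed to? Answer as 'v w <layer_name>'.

displacement = (1, 1) − (3, 2) = (-2, -1)
L0 explore_frontier: active, feeds wire = (-2, -1)
L1 align_heading: active, suppressor → wire = (-2, -1)
L2 back_away: idle → wire stays (-2, -1)
actuator = (-2, -1) — from layer 1 (align_heading)

-2 -1 align_heading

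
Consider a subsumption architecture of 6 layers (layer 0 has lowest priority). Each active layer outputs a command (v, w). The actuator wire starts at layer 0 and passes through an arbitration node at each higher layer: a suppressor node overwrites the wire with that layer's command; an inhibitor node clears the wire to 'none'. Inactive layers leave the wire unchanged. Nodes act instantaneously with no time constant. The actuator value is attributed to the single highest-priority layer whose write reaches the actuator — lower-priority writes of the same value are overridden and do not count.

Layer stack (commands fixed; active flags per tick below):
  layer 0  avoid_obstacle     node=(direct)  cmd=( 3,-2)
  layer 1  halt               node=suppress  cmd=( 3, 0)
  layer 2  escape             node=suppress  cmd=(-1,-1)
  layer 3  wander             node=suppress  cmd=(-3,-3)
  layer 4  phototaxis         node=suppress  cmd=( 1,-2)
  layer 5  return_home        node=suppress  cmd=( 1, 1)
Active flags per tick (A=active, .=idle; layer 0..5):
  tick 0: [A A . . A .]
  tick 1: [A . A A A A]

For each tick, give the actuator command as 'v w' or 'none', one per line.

tick 0:
  [0] avoid_obstacle on; wire := (3, -2)
  [1] halt on (suppress); wire := (3, 0)
  [2] escape off; pass (3, 0)
  [3] wander off; pass (3, 0)
  [4] phototaxis on (suppress); wire := (1, -2)
  [5] return_home off; pass (1, -2)
  output (1, -2)
tick 1:
  [0] avoid_obstacle on; wire := (3, -2)
  [1] halt off; pass (3, -2)
  [2] escape on (suppress); wire := (-1, -1)
  [3] wander on (suppress); wire := (-3, -3)
  [4] phototaxis on (suppress); wire := (1, -2)
  [5] return_home on (suppress); wire := (1, 1)
  output (1, 1)

1 -2
1 1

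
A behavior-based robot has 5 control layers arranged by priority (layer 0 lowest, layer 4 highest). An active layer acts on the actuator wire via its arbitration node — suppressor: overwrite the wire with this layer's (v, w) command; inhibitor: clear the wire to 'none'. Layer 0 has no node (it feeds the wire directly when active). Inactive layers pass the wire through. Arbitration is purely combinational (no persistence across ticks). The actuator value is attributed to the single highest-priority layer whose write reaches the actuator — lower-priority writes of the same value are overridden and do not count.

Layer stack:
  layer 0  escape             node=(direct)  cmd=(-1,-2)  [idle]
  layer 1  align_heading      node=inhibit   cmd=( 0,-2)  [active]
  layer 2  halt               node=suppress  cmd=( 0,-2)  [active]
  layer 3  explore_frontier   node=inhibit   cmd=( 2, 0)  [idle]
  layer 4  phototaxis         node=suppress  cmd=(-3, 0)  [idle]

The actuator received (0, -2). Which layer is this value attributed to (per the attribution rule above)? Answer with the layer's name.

layer 0 (escape) idle — none
layer 1 (align_heading) active — inhibits: none
layer 2 (halt) active — suppresses: (0, -2)
layer 3 (explore_frontier) idle — unchanged: (0, -2)
layer 4 (phototaxis) idle — unchanged: (0, -2)
→ actuator (0, -2)
last writer: layer 2 = halt

halt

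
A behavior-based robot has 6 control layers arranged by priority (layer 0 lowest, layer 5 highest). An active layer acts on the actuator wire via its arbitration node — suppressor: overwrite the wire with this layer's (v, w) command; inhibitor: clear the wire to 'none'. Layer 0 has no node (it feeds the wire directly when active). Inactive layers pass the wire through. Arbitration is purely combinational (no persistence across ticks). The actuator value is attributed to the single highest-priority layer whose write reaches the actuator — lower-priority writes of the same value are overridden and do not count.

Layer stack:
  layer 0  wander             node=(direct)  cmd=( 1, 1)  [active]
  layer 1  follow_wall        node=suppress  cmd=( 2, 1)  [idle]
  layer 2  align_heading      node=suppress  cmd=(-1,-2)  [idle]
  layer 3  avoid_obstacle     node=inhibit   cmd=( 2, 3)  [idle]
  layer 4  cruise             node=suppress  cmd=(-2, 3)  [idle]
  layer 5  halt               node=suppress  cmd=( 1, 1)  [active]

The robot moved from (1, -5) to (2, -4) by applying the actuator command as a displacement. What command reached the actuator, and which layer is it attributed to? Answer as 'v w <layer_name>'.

1 1 halt

displacement = (2, -4) − (1, -5) = (1, 1)
layer 0 (wander) active — direct: (1, 1)
layer 1 (follow_wall) idle — unchanged: (1, 1)
layer 2 (align_heading) idle — unchanged: (1, 1)
layer 3 (avoid_obstacle) idle — unchanged: (1, 1)
layer 4 (cruise) idle — unchanged: (1, 1)
layer 5 (halt) active — suppresses: (1, 1)
→ actuator (1, 1) — from layer 5 (halt)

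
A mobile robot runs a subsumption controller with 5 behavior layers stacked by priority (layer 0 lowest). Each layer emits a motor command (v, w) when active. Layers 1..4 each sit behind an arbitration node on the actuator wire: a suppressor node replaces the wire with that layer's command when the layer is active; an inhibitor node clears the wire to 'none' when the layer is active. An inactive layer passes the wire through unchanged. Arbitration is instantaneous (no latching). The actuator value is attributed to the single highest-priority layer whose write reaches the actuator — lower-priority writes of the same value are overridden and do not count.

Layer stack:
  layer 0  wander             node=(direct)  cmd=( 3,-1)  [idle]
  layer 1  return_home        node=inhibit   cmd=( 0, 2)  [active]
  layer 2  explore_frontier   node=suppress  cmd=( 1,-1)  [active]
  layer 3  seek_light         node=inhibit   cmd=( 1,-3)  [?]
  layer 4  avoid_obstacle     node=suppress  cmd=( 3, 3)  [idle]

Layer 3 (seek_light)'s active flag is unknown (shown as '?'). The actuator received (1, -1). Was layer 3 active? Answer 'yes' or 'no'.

no

If layer 3 is active=yes:
  actuator would be none
If layer 3 is active=no:
  actuator would be (1, -1)
Observed (1, -1), so layer 3 was idle.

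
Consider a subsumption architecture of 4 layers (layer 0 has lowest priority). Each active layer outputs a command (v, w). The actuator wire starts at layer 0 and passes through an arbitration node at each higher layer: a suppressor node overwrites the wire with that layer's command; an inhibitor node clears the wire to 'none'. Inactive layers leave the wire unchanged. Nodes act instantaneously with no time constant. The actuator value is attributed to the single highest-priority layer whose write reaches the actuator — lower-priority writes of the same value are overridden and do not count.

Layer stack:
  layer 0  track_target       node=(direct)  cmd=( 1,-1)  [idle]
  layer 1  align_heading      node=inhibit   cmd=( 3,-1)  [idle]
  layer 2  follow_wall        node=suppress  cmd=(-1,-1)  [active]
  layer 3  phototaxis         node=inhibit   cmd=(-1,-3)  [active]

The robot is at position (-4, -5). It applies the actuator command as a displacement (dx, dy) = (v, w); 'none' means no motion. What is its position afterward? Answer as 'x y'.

[0] track_target off; wire := none
[1] align_heading off; pass none
[2] follow_wall on (suppress); wire := (-1, -1)
[3] phototaxis on (inhibit); wire := none
output none
position: (-4, -5) + none = (-4, -5)

-4 -5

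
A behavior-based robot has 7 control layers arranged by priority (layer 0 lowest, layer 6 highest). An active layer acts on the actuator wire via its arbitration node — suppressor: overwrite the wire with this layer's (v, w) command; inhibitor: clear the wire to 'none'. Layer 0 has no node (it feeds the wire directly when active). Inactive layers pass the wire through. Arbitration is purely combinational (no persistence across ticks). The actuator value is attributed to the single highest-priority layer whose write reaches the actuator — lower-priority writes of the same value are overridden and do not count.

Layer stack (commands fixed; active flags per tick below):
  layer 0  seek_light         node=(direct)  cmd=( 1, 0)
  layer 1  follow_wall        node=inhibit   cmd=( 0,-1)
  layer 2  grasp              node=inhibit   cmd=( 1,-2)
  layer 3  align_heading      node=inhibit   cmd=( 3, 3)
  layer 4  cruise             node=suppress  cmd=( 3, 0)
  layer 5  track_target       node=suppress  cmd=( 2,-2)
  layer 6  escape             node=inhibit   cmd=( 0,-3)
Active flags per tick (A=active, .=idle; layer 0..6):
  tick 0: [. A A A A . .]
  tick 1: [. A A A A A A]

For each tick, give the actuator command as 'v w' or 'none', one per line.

3 0
none

tick 0:
  L0 seek_light: idle → wire = none
  L1 follow_wall: active, inhibitor → wire = none
  L2 grasp: active, inhibitor → wire = none
  L3 align_heading: active, inhibitor → wire = none
  L4 cruise: active, suppressor → wire = (3, 0)
  L5 track_target: idle → wire stays (3, 0)
  L6 escape: idle → wire stays (3, 0)
  actuator = (3, 0)
tick 1:
  L0 seek_light: idle → wire = none
  L1 follow_wall: active, inhibitor → wire = none
  L2 grasp: active, inhibitor → wire = none
  L3 align_heading: active, inhibitor → wire = none
  L4 cruise: active, suppressor → wire = (3, 0)
  L5 track_target: active, suppressor → wire = (2, -2)
  L6 escape: active, inhibitor → wire = none
  actuator = none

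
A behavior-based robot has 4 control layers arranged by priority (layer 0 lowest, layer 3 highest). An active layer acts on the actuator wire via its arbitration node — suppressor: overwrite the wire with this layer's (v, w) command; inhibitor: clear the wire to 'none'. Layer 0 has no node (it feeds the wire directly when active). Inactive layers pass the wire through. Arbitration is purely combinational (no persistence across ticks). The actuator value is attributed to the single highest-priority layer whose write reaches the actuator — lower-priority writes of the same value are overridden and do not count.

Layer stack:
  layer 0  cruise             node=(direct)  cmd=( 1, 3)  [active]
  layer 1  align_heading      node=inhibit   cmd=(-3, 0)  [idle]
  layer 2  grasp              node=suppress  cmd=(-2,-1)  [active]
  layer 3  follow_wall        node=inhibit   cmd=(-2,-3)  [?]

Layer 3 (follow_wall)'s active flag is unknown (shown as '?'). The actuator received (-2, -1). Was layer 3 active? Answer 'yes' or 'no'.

If layer 3 is active=yes:
  actuator would be none
If layer 3 is active=no:
  actuator would be (-2, -1)
Observed (-2, -1), so layer 3 was idle.

no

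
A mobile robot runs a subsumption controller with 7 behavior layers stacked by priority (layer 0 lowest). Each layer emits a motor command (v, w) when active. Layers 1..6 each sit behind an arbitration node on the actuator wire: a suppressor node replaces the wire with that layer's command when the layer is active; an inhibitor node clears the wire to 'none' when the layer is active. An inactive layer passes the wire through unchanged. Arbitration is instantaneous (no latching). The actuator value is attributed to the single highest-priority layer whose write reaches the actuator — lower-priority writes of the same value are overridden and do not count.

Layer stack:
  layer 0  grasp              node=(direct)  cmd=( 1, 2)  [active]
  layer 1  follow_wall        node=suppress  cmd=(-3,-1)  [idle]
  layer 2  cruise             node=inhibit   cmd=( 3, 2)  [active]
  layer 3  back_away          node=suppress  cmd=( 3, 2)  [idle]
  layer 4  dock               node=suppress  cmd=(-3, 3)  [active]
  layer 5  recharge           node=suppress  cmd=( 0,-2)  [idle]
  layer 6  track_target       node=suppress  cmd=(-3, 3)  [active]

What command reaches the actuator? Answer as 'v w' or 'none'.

-3 3

[0] grasp on; wire := (1, 2)
[1] follow_wall off; pass (1, 2)
[2] cruise on (inhibit); wire := none
[3] back_away off; pass none
[4] dock on (suppress); wire := (-3, 3)
[5] recharge off; pass (-3, 3)
[6] track_target on (suppress); wire := (-3, 3)
output (-3, 3)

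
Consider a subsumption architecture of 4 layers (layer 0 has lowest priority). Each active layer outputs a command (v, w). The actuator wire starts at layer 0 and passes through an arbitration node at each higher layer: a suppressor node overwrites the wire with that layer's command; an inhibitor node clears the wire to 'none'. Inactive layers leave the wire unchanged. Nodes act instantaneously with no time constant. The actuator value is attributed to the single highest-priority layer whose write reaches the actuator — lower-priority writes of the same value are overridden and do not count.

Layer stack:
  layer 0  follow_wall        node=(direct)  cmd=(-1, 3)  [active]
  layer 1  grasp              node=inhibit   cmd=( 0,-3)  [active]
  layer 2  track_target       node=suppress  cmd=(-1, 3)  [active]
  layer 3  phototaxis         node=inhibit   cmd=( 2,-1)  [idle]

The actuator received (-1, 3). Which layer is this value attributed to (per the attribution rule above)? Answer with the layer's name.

L0 follow_wall: active, feeds wire = (-1, 3)
L1 grasp: active, inhibitor → wire = none
L2 track_target: active, suppressor → wire = (-1, 3)
L3 phototaxis: idle → wire stays (-1, 3)
actuator = (-1, 3)
last writer: layer 2 = track_target

track_target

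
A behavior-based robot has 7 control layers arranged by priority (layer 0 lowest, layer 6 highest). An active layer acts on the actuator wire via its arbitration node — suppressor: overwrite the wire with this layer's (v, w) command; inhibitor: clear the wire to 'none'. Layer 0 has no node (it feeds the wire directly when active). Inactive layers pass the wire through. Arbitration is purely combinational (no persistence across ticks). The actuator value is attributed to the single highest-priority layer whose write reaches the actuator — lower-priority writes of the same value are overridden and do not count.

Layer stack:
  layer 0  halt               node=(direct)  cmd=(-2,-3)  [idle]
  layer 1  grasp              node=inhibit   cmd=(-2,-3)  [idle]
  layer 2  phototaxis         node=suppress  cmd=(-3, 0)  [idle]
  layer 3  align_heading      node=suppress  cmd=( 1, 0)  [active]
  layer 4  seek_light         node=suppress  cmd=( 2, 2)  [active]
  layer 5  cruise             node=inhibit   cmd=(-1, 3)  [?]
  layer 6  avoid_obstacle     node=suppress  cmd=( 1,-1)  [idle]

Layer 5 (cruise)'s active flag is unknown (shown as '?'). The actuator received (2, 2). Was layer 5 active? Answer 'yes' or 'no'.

no

If layer 5 is active=yes:
  actuator would be none
If layer 5 is active=no:
  actuator would be (2, 2)
Observed (2, 2), so layer 5 was idle.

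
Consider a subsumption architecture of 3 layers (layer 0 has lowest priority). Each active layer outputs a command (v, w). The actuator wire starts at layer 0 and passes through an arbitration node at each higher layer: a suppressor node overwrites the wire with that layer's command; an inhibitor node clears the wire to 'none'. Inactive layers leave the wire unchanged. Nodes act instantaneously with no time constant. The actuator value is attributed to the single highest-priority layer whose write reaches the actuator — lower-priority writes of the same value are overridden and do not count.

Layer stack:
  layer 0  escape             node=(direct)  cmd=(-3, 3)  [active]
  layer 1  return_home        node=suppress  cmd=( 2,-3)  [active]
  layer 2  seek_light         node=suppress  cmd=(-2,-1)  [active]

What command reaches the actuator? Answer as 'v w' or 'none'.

layer 0 (escape) active — direct: (-3, 3)
layer 1 (return_home) active — suppresses: (2, -3)
layer 2 (seek_light) active — suppresses: (-2, -1)
→ actuator (-2, -1)

-2 -1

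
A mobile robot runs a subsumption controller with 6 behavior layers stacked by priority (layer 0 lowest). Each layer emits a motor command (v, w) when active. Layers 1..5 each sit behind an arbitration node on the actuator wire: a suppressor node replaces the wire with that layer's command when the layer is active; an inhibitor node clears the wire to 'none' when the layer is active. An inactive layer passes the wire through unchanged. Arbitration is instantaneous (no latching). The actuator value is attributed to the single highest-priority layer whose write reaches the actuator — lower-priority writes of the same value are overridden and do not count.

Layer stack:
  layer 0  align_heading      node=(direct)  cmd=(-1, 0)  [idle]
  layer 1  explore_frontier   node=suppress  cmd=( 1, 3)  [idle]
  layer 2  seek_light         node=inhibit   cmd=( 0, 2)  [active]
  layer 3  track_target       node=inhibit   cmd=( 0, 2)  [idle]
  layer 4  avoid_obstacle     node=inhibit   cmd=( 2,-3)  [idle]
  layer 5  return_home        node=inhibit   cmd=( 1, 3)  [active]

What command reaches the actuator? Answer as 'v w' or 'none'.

none

L0 align_heading: idle → wire = none
L1 explore_frontier: idle → wire stays none
L2 seek_light: active, inhibitor → wire = none
L3 track_target: idle → wire stays none
L4 avoid_obstacle: idle → wire stays none
L5 return_home: active, inhibitor → wire = none
actuator = none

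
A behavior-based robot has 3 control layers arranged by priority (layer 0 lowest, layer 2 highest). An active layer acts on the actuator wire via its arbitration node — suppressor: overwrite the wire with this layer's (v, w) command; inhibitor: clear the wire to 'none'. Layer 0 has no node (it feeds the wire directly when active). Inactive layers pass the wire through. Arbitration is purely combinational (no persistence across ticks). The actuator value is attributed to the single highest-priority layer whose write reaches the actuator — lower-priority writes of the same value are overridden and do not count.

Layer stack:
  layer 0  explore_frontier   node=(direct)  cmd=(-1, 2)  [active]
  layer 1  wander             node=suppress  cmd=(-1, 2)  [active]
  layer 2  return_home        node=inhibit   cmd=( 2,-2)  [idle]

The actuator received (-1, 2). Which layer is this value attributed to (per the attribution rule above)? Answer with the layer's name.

L0 explore_frontier: active, feeds wire = (-1, 2)
L1 wander: active, suppressor → wire = (-1, 2)
L2 return_home: idle → wire stays (-1, 2)
actuator = (-1, 2)
last writer: layer 1 = wander

wander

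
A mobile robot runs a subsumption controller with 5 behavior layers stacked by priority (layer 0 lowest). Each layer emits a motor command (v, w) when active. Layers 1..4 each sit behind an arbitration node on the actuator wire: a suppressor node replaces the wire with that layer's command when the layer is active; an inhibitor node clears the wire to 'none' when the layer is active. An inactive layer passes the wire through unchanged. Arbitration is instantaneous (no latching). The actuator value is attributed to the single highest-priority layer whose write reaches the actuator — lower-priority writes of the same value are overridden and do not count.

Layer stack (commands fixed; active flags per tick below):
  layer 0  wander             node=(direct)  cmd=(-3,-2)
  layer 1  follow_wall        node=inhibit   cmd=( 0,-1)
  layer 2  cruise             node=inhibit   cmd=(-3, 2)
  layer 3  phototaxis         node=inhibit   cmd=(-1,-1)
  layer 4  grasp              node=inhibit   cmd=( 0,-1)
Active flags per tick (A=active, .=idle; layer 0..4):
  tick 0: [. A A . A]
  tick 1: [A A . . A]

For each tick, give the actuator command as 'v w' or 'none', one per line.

tick 0:
  L0 wander: idle → wire = none
  L1 follow_wall: active, inhibitor → wire = none
  L2 cruise: active, inhibitor → wire = none
  L3 phototaxis: idle → wire stays none
  L4 grasp: active, inhibitor → wire = none
  actuator = none
tick 1:
  L0 wander: active, feeds wire = (-3, -2)
  L1 follow_wall: active, inhibitor → wire = none
  L2 cruise: idle → wire stays none
  L3 phototaxis: idle → wire stays none
  L4 grasp: active, inhibitor → wire = none
  actuator = none

none
none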